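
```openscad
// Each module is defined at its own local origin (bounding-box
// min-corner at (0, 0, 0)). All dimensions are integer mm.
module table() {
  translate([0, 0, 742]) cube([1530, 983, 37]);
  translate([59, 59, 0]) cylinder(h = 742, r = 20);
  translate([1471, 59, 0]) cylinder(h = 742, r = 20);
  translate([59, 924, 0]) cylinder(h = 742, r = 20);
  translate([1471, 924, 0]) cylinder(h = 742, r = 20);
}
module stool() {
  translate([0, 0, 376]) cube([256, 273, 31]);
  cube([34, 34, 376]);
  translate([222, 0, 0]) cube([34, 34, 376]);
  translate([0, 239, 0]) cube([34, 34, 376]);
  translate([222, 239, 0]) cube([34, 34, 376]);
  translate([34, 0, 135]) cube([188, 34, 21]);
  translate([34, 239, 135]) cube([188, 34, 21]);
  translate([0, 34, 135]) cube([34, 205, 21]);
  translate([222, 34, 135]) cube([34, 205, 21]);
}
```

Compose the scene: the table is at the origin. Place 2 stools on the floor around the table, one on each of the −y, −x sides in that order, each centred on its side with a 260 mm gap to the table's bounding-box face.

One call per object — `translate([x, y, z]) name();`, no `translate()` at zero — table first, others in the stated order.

table();
translate([637, -533, 0]) stool();
translate([-516, 355, 0]) stool();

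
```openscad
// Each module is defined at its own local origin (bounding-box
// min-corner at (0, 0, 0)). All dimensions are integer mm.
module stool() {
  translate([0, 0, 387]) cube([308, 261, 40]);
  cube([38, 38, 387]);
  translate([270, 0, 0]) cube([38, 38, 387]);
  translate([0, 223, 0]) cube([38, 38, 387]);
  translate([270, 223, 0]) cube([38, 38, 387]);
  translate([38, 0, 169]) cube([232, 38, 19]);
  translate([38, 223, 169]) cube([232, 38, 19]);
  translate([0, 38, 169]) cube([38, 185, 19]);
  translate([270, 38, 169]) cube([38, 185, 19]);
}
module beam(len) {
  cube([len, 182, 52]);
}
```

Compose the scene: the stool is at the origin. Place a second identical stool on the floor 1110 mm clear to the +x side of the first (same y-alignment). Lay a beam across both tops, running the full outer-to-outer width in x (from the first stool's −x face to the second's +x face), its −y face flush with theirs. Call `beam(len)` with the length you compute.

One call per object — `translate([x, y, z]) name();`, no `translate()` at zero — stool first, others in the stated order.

stool();
translate([1418, 0, 0]) stool();
translate([0, 0, 427]) beam(1726);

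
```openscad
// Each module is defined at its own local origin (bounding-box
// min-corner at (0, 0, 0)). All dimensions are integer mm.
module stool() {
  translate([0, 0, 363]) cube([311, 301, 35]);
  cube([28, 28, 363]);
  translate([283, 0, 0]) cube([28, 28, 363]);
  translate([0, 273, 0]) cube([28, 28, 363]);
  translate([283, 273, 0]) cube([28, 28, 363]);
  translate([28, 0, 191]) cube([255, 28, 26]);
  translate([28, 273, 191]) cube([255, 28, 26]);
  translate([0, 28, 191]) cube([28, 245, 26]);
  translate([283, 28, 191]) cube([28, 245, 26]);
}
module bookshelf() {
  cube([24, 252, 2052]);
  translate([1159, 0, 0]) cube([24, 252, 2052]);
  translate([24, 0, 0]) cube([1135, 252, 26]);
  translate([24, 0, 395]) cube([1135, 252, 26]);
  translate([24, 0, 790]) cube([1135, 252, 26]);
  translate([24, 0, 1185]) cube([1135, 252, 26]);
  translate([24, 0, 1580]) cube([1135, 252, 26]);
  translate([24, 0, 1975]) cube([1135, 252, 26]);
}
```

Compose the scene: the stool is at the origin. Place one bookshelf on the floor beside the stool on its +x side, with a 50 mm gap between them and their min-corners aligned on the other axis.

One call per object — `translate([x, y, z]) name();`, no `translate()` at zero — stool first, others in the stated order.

stool();
translate([361, 0, 0]) bookshelf();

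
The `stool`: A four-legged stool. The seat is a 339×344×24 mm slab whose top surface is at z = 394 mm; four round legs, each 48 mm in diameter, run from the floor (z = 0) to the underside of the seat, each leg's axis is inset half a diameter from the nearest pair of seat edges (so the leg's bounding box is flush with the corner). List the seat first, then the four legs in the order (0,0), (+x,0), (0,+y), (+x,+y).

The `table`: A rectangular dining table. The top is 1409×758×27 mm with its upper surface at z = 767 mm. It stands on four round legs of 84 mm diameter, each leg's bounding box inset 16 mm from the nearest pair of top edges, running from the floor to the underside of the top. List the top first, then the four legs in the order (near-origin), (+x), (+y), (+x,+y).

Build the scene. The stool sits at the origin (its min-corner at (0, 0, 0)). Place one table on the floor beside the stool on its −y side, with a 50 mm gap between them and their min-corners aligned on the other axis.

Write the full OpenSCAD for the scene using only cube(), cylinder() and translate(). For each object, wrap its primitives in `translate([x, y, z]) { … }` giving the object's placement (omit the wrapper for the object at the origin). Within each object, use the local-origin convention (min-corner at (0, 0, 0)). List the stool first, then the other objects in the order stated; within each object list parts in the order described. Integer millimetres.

translate([0, 0, 370]) cube([339, 344, 24]);
translate([24, 24, 0]) cylinder(h = 370, r = 24);
translate([315, 24, 0]) cylinder(h = 370, r = 24);
translate([24, 320, 0]) cylinder(h = 370, r = 24);
translate([315, 320, 0]) cylinder(h = 370, r = 24);
translate([0, -808, 0]) {
  translate([0, 0, 740]) cube([1409, 758, 27]);
  translate([58, 58, 0]) cylinder(h = 740, r = 42);
  translate([1351, 58, 0]) cylinder(h = 740, r = 42);
  translate([58, 700, 0]) cylinder(h = 740, r = 42);
  translate([1351, 700, 0]) cylinder(h = 740, r = 42);
}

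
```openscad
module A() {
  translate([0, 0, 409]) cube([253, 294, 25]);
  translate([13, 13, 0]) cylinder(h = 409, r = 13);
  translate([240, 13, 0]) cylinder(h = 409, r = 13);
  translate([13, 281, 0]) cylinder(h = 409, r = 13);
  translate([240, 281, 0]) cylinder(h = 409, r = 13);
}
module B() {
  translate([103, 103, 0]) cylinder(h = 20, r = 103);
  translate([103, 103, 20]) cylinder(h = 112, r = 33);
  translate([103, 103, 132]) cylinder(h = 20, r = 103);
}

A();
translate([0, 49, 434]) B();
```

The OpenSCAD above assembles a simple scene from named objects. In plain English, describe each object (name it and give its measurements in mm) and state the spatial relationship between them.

A is a four-legged stool. The seat is 253×294 mm, 25 mm thick, top at z = 434 mm. It stands on four round legs, each 26 mm in diameter, from z = 0 to the seat underside, each leg's axis is inset half a diameter from the nearest pair of seat edges (so the leg's bounding box is flush with the corner).

B is a spool: two coaxial disc flanges of radius 103 mm and thickness 20 mm, joined by a core cylinder of radius 33 mm and height 112 mm. The lower flange rests on z = 0 and the three cylinders share a vertical axis.

The spool is on top of the stool.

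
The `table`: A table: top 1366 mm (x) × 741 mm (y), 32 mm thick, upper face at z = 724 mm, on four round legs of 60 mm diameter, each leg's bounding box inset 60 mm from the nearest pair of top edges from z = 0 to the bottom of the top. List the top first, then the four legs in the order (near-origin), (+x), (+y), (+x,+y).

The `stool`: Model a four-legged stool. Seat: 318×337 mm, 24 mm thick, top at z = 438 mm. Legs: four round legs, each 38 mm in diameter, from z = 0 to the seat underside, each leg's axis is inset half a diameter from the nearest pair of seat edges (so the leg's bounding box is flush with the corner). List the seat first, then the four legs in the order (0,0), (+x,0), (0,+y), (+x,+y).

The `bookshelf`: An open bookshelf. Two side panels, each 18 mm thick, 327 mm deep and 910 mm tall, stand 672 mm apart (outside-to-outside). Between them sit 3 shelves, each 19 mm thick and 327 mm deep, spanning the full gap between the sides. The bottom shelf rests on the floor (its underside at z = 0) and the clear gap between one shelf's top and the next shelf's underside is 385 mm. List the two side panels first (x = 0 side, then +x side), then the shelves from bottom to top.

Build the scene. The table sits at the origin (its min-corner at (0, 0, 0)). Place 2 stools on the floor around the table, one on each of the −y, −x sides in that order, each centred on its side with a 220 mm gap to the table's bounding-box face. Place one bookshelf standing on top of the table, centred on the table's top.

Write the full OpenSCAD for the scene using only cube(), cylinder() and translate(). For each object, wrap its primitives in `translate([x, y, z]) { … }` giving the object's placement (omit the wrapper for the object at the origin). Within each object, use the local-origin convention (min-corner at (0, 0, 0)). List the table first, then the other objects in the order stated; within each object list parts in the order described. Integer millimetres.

translate([0, 0, 692]) cube([1366, 741, 32]);
translate([90, 90, 0]) cylinder(h = 692, r = 30);
translate([1276, 90, 0]) cylinder(h = 692, r = 30);
translate([90, 651, 0]) cylinder(h = 692, r = 30);
translate([1276, 651, 0]) cylinder(h = 692, r = 30);
translate([524, -557, 0]) {
  translate([0, 0, 414]) cube([318, 337, 24]);
  translate([19, 19, 0]) cylinder(h = 414, r = 19);
  translate([299, 19, 0]) cylinder(h = 414, r = 19);
  translate([19, 318, 0]) cylinder(h = 414, r = 19);
  translate([299, 318, 0]) cylinder(h = 414, r = 19);
}
translate([-538, 202, 0]) {
  translate([0, 0, 414]) cube([318, 337, 24]);
  translate([19, 19, 0]) cylinder(h = 414, r = 19);
  translate([299, 19, 0]) cylinder(h = 414, r = 19);
  translate([19, 318, 0]) cylinder(h = 414, r = 19);
  translate([299, 318, 0]) cylinder(h = 414, r = 19);
}
translate([347, 207, 724]) {
  cube([18, 327, 910]);
  translate([654, 0, 0]) cube([18, 327, 910]);
  translate([18, 0, 0]) cube([636, 327, 19]);
  translate([18, 0, 404]) cube([636, 327, 19]);
  translate([18, 0, 808]) cube([636, 327, 19]);
}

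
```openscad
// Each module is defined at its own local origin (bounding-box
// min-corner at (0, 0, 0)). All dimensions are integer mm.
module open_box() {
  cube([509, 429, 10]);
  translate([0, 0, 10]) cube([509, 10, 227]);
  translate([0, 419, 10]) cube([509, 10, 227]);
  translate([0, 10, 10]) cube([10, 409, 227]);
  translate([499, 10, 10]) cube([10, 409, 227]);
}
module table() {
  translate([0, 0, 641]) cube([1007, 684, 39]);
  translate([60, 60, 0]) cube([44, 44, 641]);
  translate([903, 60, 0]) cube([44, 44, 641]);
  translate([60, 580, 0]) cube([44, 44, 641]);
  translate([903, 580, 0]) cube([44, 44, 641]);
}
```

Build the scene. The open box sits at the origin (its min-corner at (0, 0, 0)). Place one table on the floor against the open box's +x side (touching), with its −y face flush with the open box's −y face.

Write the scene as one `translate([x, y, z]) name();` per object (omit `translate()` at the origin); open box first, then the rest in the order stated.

open_box();
translate([509, 0, 0]) table();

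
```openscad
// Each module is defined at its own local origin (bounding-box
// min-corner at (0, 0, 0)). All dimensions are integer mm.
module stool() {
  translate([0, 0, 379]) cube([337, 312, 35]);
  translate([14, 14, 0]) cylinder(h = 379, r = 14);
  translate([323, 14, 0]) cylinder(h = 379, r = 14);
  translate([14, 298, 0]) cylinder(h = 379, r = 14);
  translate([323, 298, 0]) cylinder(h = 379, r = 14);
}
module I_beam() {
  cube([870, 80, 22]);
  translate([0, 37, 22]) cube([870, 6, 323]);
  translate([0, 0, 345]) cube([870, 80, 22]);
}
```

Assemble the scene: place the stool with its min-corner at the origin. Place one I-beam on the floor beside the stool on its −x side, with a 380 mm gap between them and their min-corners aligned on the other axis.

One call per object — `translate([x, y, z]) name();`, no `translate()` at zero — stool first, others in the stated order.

stool();
translate([-1250, 0, 0]) I_beam();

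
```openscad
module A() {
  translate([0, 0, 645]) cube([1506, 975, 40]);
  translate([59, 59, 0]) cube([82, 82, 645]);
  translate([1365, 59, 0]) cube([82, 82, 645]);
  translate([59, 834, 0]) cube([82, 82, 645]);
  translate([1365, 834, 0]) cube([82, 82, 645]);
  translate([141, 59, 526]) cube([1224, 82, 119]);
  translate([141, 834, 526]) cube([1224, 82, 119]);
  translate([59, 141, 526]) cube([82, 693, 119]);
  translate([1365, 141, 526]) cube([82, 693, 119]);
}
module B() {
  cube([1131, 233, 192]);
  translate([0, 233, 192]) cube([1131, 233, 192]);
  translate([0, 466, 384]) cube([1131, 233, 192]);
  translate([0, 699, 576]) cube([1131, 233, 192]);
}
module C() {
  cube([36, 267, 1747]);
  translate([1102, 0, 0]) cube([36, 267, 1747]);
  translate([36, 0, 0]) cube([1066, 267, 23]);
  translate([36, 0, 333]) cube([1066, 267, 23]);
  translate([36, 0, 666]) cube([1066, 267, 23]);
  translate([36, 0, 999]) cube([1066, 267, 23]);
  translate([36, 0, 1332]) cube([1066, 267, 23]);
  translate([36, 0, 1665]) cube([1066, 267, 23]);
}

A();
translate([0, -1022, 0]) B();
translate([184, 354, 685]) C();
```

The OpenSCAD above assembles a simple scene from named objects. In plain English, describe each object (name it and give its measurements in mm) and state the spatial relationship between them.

A is a rectangular dining table. The top is 1506×975×40 mm with its upper surface at z = 685 mm. It stands on four 82×82 mm square legs, each inset 59 mm from the nearest pair of top edges, running from the floor to the underside of the top. Four apron rails, 82 mm thick and 119 mm tall, run between adjacent legs with their top edges flush with the underside of the top and their outer faces flush with the legs' outer faces.

B is a straight staircase of 4 solid steps. Each step is 1131 mm wide (x), 233 mm deep (y, the going) and 192 mm tall (the rise). The first step rests on the floor; each subsequent step sits one going further in +y and one rise higher in +z, directly behind and above the previous step with no overlap.

C is an open bookshelf. Two side panels, each 36 mm thick, 267 mm deep and 1747 mm tall, stand 1138 mm apart (outside-to-outside). Between them sit 6 shelves, each 23 mm thick and 267 mm deep, spanning the full gap between the sides. The bottom shelf rests on the floor (its underside at z = 0) and the clear gap between one shelf's top and the next shelf's underside is 310 mm.

The staircase is on the floor beside the table on its −y side. The bookshelf is on top of the table, centred.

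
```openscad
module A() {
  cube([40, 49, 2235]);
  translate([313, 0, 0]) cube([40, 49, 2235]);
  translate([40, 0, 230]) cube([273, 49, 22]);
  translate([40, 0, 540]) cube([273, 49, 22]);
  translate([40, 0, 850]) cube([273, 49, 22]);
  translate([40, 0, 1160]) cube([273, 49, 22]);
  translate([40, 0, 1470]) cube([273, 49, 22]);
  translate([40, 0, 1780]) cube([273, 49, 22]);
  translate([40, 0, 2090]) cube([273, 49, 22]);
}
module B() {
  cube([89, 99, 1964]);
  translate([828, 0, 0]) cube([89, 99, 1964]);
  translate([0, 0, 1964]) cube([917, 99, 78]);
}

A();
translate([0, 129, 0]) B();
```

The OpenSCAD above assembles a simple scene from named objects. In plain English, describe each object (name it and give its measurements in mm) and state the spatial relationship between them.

A is a wooden ladder with two side rails of 40×49 mm section and 2235 mm height, set 353 mm apart overall. Between them run 7 rectangular rungs (49 mm deep, 22 mm thick), front faces flush with the rails' −y face. The bottom of the first rung is 230 mm above the floor and each subsequent rung is 310 mm higher than the one below.

B is a door frame. The clear opening is 739 mm wide and 1964 mm high. Two 89 mm wide jambs, 99 mm deep, stand either side of the opening from the floor to the top of the opening. A 78 mm thick head sits across the top of both jambs, spanning the full outside width of the frame.

The door frame is on the floor beside the ladder on its +y side.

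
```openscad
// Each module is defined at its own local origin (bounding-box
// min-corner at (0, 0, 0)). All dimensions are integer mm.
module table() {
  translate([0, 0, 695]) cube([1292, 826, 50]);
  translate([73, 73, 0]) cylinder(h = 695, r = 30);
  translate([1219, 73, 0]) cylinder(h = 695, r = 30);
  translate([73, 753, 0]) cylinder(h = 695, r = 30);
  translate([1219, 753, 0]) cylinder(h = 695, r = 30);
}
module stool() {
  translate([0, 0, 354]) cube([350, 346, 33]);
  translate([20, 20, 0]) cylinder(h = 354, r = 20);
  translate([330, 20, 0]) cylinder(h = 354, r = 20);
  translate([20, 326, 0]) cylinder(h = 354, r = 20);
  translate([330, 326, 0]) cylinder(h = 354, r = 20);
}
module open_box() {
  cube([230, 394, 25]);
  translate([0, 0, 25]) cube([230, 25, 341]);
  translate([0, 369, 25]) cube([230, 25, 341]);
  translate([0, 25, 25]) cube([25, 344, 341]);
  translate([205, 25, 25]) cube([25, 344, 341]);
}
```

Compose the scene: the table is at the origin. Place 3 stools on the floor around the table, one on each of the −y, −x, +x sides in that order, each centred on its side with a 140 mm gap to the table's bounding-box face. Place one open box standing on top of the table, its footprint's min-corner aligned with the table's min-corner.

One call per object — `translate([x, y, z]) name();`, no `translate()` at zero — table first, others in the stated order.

table();
translate([471, -486, 0]) stool();
translate([-490, 240, 0]) stool();
translate([1432, 240, 0]) stool();
translate([0, 0, 745]) open_box();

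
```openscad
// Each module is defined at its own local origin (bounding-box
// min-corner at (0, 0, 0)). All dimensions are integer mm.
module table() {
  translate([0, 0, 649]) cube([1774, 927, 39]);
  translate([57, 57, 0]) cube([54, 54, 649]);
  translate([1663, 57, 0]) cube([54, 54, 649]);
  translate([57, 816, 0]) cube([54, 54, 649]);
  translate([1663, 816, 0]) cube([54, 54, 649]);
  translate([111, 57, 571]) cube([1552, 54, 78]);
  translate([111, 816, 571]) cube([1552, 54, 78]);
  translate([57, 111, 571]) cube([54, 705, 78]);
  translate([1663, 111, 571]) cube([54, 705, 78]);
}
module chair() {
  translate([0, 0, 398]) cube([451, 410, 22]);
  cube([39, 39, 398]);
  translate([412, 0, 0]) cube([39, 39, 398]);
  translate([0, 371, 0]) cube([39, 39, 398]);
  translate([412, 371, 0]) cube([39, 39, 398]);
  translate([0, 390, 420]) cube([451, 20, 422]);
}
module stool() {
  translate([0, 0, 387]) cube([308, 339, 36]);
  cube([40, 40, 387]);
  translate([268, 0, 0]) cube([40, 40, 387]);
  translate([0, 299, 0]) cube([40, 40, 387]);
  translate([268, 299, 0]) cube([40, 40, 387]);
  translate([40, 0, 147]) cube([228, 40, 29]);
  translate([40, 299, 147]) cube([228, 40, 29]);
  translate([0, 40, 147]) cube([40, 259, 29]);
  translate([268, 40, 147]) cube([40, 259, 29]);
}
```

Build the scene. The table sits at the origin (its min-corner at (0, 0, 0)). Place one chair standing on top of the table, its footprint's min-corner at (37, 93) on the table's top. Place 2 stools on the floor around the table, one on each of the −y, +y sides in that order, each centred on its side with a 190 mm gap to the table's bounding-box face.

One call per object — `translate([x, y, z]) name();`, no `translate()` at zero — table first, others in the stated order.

table();
translate([37, 93, 688]) chair();
translate([733, -529, 0]) stool();
translate([733, 1117, 0]) stool();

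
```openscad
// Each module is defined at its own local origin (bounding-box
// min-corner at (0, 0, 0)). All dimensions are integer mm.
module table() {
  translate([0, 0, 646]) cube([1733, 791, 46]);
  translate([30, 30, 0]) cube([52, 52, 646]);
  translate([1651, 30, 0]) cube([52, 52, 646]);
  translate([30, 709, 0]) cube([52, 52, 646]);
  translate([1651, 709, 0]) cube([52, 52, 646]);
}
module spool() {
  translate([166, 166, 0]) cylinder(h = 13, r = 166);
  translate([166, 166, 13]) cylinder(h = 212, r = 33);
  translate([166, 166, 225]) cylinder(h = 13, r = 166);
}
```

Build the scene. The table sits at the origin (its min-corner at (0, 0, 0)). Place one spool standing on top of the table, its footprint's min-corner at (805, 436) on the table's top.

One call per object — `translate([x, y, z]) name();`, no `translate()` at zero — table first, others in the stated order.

table();
translate([805, 436, 692]) spool();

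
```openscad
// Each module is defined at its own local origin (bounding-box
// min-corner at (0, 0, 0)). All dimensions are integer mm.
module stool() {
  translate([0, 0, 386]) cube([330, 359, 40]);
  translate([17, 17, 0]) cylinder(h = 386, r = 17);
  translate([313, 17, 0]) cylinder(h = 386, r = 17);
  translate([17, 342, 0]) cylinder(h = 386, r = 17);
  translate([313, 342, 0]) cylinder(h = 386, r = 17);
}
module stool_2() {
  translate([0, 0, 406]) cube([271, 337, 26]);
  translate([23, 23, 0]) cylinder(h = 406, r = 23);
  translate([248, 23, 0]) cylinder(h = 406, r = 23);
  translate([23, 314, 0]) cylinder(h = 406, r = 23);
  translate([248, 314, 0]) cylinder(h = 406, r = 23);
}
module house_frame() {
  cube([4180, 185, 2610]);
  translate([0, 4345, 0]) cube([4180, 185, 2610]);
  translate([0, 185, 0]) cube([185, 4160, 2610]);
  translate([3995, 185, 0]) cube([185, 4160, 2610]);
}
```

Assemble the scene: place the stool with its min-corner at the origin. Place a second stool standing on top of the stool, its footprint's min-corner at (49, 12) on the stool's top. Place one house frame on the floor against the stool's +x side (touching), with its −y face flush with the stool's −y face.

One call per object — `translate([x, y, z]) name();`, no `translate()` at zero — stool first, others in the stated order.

stool();
translate([49, 12, 426]) stool_2();
translate([330, 0, 0]) house_frame();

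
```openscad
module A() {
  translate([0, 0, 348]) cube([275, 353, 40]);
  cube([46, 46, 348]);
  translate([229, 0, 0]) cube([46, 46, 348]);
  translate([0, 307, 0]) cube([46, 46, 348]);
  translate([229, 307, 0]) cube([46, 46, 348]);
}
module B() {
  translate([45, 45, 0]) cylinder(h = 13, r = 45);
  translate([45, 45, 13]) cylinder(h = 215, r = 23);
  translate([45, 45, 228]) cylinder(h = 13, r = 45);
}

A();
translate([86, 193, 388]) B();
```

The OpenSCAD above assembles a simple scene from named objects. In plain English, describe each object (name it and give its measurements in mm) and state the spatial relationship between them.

A is a four-legged stool. The seat is a 275×353×40 mm slab whose top surface is at z = 388 mm; four square legs, each 46×46 mm in cross-section, run from the floor (z = 0) to the underside of the seat, each flush with a corner of the seat.

B is a spool: two coaxial disc flanges of radius 45 mm and thickness 13 mm, joined by a core cylinder of radius 23 mm and height 215 mm. The lower flange rests on z = 0 and the three cylinders share a vertical axis.

The spool is on top of the stool.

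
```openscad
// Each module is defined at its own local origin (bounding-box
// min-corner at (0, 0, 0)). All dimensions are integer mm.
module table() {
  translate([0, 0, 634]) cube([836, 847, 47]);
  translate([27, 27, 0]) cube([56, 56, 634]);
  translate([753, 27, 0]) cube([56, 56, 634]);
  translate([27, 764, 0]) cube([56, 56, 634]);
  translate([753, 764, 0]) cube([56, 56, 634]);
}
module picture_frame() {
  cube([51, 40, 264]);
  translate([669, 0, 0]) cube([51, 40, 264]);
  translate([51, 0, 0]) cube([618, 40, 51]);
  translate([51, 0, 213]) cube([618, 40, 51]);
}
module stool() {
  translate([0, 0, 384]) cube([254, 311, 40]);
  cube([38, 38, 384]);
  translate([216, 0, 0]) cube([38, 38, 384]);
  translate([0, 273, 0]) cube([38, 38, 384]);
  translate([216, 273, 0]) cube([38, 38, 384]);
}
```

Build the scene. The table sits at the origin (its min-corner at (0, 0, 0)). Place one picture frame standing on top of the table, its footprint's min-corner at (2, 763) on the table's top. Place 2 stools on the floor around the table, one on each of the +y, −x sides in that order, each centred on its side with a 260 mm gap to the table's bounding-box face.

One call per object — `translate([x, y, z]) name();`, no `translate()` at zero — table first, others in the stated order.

table();
translate([2, 763, 681]) picture_frame();
translate([291, 1107, 0]) stool();
translate([-514, 268, 0]) stool();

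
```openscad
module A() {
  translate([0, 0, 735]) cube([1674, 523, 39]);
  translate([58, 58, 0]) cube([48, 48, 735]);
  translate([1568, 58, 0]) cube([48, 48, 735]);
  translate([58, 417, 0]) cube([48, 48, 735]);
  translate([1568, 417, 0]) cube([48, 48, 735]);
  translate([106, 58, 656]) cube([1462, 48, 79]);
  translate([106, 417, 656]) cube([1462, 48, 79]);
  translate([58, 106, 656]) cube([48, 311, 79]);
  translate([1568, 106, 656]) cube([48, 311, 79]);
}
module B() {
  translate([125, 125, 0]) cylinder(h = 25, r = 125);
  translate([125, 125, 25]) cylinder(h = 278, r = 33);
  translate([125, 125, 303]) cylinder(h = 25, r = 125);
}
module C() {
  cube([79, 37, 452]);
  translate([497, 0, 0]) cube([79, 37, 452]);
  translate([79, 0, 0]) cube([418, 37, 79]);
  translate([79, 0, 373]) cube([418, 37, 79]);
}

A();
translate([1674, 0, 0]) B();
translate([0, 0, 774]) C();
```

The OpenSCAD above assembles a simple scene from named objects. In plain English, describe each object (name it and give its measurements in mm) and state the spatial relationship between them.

A is a table with a 1674×523 mm rectangular top, 39 mm thick, top surface at z = 774 mm, supported by four 48×48 mm square legs, each inset 58 mm from the nearest pair of top edges, running from the floor. Four apron rails, 48 mm thick and 79 mm tall, run between adjacent legs with their top edges flush with the underside of the top and their outer faces flush with the legs' outer faces.

B is a spool: two coaxial disc flanges of radius 125 mm and thickness 25 mm, joined by a core cylinder of radius 33 mm and height 278 mm. The lower flange rests on z = 0 and the three cylinders share a vertical axis.

C is a rectangular picture frame lying in the x–z plane (depth along y). The opening is 418 mm wide (x) by 294 mm tall (z), surrounded by a border 79 mm wide on all four sides. The frame is 37 mm deep and is made of two full-height vertical stiles with two horizontal rails fitted between them.

The spool is against the table's +x side, with their −y faces flush. The picture frame is on top of the table.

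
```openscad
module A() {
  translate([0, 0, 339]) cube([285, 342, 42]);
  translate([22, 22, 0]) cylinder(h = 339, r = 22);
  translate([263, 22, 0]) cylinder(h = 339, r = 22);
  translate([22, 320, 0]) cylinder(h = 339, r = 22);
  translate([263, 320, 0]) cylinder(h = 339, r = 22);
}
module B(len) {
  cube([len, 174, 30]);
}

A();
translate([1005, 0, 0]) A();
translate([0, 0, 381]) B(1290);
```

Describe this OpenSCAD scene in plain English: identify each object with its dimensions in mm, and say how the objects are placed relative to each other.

A is a four-legged stool. The seat is 285×342 mm, 42 mm thick, top at z = 381 mm. It stands on four round legs, each 44 mm in diameter, from z = 0 to the seat underside, each leg's axis is inset half a diameter from the nearest pair of seat edges (so the leg's bounding box is flush with the corner).

B is a rectangular beam 1290 mm long (x), 174 mm deep (y), 30 mm thick (z).

The beam spans the tops of two stools placed 720 mm apart, resting at z = 381 mm.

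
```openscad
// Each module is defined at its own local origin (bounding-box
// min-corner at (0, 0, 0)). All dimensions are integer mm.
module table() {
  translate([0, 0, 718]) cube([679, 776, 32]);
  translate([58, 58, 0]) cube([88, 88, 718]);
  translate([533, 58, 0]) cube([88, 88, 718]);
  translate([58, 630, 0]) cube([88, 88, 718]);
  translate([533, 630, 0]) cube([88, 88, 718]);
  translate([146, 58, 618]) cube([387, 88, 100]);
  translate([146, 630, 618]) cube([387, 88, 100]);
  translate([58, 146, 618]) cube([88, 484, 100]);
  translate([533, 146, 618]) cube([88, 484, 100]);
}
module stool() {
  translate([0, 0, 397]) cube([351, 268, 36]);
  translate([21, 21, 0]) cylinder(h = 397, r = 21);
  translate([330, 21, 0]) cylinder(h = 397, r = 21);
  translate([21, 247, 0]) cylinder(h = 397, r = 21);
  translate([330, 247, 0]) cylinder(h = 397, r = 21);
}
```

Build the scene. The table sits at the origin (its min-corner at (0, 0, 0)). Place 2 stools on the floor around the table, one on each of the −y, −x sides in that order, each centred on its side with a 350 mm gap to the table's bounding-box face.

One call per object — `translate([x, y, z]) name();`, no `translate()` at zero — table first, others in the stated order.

table();
translate([164, -618, 0]) stool();
translate([-701, 254, 0]) stool();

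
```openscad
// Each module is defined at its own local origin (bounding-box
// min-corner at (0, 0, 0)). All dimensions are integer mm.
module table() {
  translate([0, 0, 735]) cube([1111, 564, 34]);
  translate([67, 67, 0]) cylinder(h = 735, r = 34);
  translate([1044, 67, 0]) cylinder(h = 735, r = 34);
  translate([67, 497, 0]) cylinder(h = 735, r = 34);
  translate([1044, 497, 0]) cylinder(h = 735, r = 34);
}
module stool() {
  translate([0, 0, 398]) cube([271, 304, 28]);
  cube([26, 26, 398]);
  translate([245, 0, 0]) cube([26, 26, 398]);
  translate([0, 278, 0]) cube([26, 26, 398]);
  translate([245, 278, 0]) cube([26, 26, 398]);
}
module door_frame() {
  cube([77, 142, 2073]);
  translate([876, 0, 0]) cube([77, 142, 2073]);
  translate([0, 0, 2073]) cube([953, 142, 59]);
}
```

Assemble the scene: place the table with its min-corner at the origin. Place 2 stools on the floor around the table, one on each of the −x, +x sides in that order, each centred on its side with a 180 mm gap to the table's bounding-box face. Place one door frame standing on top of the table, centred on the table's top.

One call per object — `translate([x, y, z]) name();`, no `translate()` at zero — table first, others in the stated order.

table();
translate([-451, 130, 0]) stool();
translate([1291, 130, 0]) stool();
translate([79, 211, 769]) door_frame();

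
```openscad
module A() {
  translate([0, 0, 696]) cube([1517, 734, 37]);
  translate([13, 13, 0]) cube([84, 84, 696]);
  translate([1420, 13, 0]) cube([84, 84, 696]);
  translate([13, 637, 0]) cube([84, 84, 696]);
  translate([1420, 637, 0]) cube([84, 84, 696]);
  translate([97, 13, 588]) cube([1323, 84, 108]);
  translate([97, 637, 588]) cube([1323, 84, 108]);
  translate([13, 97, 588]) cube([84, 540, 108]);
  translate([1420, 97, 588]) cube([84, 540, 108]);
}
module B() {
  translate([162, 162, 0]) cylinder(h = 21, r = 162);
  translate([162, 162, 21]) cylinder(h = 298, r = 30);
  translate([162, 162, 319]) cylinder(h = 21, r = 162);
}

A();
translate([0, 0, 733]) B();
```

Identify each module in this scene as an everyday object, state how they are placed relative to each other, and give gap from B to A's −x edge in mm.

A is a table. B is a spool. The spool is on top of the table. The gap from the spool to the table's −x edge is 0 mm.

The spool's min-x is at 0; the table's min-x is 0; gap = 0 mm.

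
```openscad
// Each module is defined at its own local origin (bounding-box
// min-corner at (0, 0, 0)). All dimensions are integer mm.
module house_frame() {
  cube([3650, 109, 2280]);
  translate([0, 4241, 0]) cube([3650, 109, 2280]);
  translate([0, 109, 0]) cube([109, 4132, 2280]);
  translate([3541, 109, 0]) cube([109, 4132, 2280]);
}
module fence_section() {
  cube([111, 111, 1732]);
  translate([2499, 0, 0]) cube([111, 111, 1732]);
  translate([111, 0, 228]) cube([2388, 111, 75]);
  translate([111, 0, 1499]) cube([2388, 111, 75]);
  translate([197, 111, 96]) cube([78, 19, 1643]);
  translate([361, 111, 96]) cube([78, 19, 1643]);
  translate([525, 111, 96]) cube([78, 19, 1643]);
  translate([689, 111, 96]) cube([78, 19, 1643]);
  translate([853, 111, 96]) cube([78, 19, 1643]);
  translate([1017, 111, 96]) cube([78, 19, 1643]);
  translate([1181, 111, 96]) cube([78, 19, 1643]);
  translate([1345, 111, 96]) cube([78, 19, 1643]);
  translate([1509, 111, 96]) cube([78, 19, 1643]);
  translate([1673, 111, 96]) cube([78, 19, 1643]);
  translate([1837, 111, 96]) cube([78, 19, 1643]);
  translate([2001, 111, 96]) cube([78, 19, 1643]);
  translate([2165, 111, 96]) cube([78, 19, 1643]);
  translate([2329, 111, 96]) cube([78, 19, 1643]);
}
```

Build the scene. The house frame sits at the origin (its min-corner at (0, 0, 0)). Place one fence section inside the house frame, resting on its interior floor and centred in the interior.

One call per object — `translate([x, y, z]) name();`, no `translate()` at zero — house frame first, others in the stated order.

house_frame();
translate([520, 2110, 0]) fence_section();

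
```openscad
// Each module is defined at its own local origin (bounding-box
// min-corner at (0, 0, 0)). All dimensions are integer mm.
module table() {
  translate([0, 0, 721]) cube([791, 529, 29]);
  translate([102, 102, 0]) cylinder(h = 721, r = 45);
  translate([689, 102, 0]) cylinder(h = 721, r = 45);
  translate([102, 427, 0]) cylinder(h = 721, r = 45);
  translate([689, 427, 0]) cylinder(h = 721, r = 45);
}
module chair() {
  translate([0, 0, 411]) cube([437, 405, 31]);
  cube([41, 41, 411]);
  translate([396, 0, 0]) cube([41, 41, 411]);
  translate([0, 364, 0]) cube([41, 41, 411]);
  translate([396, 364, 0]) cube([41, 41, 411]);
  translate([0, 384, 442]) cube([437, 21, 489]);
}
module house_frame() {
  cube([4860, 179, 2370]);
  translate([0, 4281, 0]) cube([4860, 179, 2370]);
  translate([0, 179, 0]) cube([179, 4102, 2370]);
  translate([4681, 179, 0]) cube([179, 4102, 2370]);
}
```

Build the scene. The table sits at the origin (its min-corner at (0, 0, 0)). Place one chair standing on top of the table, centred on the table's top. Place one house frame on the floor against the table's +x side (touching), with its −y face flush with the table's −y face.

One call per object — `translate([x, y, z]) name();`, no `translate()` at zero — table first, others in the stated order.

table();
translate([177, 62, 750]) chair();
translate([791, 0, 0]) house_frame();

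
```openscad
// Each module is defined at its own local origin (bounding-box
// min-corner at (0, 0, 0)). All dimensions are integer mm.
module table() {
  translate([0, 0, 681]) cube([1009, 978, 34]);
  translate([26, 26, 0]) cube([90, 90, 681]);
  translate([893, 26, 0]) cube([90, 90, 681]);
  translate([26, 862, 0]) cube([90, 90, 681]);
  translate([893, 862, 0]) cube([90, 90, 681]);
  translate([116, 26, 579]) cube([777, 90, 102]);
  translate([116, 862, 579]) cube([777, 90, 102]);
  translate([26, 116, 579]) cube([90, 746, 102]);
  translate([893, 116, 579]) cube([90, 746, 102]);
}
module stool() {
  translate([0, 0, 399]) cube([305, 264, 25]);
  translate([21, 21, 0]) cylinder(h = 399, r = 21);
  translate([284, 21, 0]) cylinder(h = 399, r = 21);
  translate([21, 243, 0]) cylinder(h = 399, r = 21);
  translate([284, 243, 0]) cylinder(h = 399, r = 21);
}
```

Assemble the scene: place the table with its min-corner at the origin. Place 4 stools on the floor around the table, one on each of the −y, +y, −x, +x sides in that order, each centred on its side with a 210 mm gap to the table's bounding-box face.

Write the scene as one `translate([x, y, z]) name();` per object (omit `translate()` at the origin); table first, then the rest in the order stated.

table();
translate([352, -474, 0]) stool();
translate([352, 1188, 0]) stool();
translate([-515, 357, 0]) stool();
translate([1219, 357, 0]) stool();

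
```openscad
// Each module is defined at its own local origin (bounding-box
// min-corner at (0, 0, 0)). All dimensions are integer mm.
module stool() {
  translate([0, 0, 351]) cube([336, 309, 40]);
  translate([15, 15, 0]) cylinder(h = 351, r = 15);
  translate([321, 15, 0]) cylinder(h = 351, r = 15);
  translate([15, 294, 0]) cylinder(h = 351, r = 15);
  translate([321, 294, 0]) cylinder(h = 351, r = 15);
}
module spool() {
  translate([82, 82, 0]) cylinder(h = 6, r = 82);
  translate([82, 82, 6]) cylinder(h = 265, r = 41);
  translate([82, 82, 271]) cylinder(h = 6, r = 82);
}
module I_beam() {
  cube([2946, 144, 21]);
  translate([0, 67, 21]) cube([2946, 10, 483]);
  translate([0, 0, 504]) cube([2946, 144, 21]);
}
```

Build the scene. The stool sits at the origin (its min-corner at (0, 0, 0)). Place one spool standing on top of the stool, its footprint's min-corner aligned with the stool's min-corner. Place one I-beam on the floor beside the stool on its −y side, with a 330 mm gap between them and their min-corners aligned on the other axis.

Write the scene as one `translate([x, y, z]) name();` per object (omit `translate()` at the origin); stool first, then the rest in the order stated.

stool();
translate([0, 0, 391]) spool();
translate([0, -474, 0]) I_beam();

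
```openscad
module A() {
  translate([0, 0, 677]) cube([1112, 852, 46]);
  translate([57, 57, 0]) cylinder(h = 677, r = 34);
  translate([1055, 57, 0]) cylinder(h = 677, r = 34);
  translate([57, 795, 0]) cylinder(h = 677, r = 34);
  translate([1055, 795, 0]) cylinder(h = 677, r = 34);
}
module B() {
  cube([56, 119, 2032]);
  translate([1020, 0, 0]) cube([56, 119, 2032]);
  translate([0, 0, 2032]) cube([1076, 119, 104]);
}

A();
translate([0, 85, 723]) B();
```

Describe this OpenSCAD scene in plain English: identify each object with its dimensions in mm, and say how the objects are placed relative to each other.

A is a table: top 1112 mm (x) × 852 mm (y), 46 mm thick, upper face at z = 723 mm, on four round legs of 68 mm diameter, each leg's bounding box inset 23 mm from the nearest pair of top edges, running from z = 0 to the bottom of the top.

B is a door frame. The clear opening is 964 mm wide and 2032 mm high. Two 56 mm wide jambs, 119 mm deep, stand either side of the opening from the floor to the top of the opening. A 104 mm thick head sits across the top of both jambs, spanning the full outside width of the frame.

The door frame is on top of the table.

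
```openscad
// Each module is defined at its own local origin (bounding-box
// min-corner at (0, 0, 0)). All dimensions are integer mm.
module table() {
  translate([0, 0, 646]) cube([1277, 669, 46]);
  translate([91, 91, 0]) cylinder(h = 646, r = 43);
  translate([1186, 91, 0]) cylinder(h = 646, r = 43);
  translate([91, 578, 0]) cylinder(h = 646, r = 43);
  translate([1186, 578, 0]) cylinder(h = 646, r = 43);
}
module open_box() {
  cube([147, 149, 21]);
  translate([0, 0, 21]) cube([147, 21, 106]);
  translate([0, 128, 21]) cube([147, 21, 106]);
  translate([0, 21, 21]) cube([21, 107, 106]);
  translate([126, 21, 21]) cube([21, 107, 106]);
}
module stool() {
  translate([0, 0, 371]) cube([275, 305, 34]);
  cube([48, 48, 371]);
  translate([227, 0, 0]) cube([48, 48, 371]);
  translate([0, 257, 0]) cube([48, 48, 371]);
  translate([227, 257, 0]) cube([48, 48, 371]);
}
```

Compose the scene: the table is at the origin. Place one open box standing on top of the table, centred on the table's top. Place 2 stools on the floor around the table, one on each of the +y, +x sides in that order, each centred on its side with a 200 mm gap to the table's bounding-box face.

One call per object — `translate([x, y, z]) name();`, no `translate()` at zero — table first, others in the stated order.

table();
translate([565, 260, 692]) open_box();
translate([501, 869, 0]) stool();
translate([1477, 182, 0]) stool();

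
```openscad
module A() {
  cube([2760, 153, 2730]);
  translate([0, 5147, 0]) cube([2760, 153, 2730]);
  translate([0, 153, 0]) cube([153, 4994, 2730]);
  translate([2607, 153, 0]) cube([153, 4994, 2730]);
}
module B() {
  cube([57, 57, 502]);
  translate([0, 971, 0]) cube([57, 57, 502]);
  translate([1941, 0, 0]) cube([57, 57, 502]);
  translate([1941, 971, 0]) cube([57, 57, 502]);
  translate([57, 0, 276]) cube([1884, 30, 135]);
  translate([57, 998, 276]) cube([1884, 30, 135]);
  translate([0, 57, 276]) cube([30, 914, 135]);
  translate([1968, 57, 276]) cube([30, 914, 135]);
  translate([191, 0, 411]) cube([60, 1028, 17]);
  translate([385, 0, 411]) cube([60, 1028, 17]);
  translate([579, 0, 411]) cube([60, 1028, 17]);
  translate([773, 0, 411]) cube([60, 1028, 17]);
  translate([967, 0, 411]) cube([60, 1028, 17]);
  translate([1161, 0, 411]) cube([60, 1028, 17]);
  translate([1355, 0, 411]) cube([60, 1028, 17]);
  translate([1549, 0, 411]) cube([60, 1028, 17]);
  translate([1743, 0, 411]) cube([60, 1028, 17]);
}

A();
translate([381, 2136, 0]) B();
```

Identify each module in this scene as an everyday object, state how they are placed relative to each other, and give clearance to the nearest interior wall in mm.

A is a house frame. B is a bed frame. The bed frame sits inside the house frame, centred. The clearance to the nearest interior wall is 228 mm.

Clearances: x = 228, y = 1983; minimum 228 mm.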